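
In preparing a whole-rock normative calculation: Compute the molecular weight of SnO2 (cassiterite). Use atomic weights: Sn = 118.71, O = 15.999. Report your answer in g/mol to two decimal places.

The formula mass is the sum 1(118.71) + 2(15.999).

150.71 g/mol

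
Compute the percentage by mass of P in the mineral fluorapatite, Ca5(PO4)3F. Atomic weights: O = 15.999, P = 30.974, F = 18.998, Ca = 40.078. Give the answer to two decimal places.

M(Ca5(PO4)3F) = 504.298 g/mol.
P contributes 3 × 30.974 = 92.922 g per mole.
92.922/504.298 = 0.1843 → 18.43%.

18.43 wt%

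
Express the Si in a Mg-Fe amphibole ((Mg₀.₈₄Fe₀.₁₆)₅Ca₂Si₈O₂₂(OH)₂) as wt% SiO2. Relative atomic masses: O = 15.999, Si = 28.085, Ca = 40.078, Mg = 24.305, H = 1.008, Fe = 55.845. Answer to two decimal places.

M((Mg₀.₈₄Fe₀.₁₆)₅Ca₂Si₈O₂₂(OH)₂) = 837.585 g/mol; M(SiO2) = 60.083 g/mol.
Moles SiO2 per formula unit = 8 Si ÷ 1 = 8.0000.
SiO2 fraction = (8.0000 × 60.083) / 837.585 = 480.664/837.585 = 0.5739.

57.39 wt%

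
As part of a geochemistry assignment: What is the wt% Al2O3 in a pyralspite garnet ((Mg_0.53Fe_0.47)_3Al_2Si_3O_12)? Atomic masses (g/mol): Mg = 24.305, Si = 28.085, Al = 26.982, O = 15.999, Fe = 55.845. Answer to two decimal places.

M((Mg_0.53Fe_0.47)_3Al_2Si_3O_12) = 447.593 g/mol; M(Al2O3) = 101.961 g/mol.
Moles Al2O3 per formula unit = 2 Al ÷ 2 = 1.0000.
Al2O3 fraction = (1.0000 × 101.961) / 447.593 = 101.961/447.593 = 0.2278.

22.78 wt%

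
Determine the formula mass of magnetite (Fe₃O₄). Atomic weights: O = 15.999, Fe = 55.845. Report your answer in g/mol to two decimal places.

The formula mass is the sum 3(55.845) + 4(15.999).

231.53 g/mol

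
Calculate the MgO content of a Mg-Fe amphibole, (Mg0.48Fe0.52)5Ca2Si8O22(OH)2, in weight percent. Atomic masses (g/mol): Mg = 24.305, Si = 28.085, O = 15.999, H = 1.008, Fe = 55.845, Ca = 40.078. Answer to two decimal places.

10.82 wt%

Formula mass = 894.357 g/mol.
2.40 Mg → 2.4000 mol MgO per formula unit; M(MgO) = 40.304, so MgO mass = 96.730 g.
96.730/894.357 × 100 = 10.82 wt%.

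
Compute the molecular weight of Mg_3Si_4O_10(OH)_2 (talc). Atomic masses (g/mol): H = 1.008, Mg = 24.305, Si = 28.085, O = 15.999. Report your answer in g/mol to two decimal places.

379.26 g/mol

Mg: 3 × 24.305 = 72.9150
Si: 4 × 28.085 = 112.3400
O: 12 × 15.999 = 191.9880
H: 2 × 1.008 = 2.0160
Summing the contributions gives the formula mass.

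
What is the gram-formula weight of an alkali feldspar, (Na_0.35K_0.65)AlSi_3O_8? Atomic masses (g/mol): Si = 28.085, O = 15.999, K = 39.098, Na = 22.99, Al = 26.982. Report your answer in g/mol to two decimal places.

Na: 0.35 × 22.99 = 8.0465
K: 0.65 × 39.098 = 25.4137
Al: 1 × 26.982 = 26.9820
Si: 3 × 28.085 = 84.2550
O: 8 × 15.999 = 127.9920
Summing the contributions gives the formula mass.

272.69 g/mol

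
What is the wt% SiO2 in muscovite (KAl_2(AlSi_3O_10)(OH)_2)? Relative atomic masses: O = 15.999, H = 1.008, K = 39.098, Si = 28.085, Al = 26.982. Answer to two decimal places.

Formula mass = 398.303 g/mol.
3 Si → 3.0000 mol SiO2 per formula unit; M(SiO2) = 60.083, so SiO2 mass = 180.249 g.
180.249/398.303 × 100 = 45.25 wt%.

45.25 wt%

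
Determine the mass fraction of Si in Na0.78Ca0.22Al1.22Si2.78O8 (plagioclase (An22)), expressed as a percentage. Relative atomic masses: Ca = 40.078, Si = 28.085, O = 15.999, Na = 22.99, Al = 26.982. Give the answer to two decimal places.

29.38 mass %

Molar mass of Na0.78Ca0.22Al1.22Si2.78O8: 0.78×22.99 + 0.22×40.078 + 1.22×26.982 + 2.78×28.085 + 8×15.999 = 265.736 g/mol.
Mass of Si per formula unit: 2.78 × 28.085 = 78.076 g.
Weight fraction Si = 78.076 / 265.736 = 0.2938.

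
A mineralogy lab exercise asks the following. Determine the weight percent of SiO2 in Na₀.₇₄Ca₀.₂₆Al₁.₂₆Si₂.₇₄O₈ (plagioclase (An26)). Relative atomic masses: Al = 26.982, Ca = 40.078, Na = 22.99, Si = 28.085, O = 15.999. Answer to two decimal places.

61.80 wt%

Molar mass of Na₀.₇₄Ca₀.₂₆Al₁.₂₆Si₂.₇₄O₈ = 0.74·22.99 + 0.26·40.078 + 1.26·26.982 + 2.74·28.085 + 8·15.999 = 266.375 g/mol.
Each formula unit contains 2.74 Si, equivalent to 2.74/1 = 2.7400 mol SiO2.
M(SiO2) = 1×28.085 + 2×15.999 = 60.083 g/mol.
Mass of SiO2 per formula unit = 2.7400 × 60.083 = 164.627 g.
SiO2 wt% = 164.627 / 266.375 × 100 = 61.80%.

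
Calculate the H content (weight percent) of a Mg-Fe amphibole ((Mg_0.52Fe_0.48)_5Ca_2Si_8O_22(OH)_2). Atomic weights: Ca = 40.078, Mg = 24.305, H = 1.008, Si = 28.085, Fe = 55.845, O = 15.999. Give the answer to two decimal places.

0.23 weight percent

Molar mass of (Mg_0.52Fe_0.48)_5Ca_2Si_8O_22(OH)_2: 2.60·24.305 + 2.40·55.845 + 2·40.078 + 8·28.085 + 24·15.999 + 2·1.008 = 888.049 g/mol.
Mass of H per formula unit: 2 × 1.008 = 2.016 g.
Weight fraction H = 2.016 / 888.049 = 0.0023.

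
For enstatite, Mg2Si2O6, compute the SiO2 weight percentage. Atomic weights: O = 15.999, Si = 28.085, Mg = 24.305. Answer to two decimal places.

Formula mass = 200.774 g/mol.
2 Si → 2.0000 mol SiO2 per formula unit; M(SiO2) = 60.083, so SiO2 mass = 120.166 g.
120.166/200.774 × 100 = 59.85 wt%.

59.85 wt%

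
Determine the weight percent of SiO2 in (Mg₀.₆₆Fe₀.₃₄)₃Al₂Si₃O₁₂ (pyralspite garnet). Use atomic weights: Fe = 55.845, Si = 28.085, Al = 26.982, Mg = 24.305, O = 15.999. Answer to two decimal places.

41.41 wt%

M((Mg₀.₆₆Fe₀.₃₄)₃Al₂Si₃O₁₂) = 435.293 g/mol; M(SiO2) = 60.083 g/mol.
Moles SiO2 per formula unit = 3 Si ÷ 1 = 3.0000.
SiO2 fraction = (3.0000 × 60.083) / 435.293 = 180.249/435.293 = 0.4141.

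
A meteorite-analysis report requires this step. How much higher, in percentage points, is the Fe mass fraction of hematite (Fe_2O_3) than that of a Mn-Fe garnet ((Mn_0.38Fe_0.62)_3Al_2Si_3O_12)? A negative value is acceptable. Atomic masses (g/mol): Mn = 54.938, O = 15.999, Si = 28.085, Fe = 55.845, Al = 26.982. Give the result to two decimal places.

Fe in Fe_2O_3: molar mass 159.687 g/mol; 2×55.845 = 111.690 g → 69.94 wt%.
Fe in (Mn_0.38Fe_0.62)_3Al_2Si_3O_12: molar mass 496.708 g/mol; 1.86×55.845 = 103.872 g → 20.91 wt%.
Difference = 69.94 − 20.91 = 49.03 percentage points.

49.03 percentage points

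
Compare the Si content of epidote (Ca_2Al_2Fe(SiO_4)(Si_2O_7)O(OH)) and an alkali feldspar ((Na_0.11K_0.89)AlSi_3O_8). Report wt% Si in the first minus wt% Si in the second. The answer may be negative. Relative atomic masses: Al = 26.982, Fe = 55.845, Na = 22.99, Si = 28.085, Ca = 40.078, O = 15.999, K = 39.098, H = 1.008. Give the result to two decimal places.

-13.03 percentage points

M(Ca_2Al_2Fe(SiO_4)(Si_2O_7)O(OH)) = 483.215 g/mol, so wt% Si = 84.255/483.215 × 100 = 17.44%.
M((Na_0.11K_0.89)AlSi_3O_8) = 276.555 g/mol, so wt% Si = 84.255/276.555 × 100 = 30.47%.
17.44 − 30.47 = -13.03 pp.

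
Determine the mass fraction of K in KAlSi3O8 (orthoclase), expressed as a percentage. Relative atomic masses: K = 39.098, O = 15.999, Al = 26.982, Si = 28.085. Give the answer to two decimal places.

14.05 wt%

Molar mass of KAlSi3O8: 1·39.098 + 1·26.982 + 3·28.085 + 8·15.999 = 278.327 g/mol.
Mass of K per formula unit: 1 × 39.098 = 39.098 g.
Weight fraction K = 39.098 / 278.327 = 0.1405.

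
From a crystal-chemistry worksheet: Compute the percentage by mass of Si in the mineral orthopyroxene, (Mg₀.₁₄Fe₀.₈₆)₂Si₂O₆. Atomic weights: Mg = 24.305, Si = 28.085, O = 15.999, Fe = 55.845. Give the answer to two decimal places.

22.03 wt%

M((Mg₀.₁₄Fe₀.₈₆)₂Si₂O₆) = 255.023 g/mol.
Si contributes 2 × 28.085 = 56.170 g per mole.
56.170/255.023 = 0.2203 → 22.03%.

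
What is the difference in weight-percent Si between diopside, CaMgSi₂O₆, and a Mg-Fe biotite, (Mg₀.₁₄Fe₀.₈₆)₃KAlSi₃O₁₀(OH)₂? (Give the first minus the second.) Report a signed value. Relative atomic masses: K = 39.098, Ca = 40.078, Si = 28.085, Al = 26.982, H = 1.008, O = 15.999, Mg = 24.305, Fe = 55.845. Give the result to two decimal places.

9.04 percentage points

First mineral: 56.170 g Si in 216.547 g formula = 25.94 wt% Si.
Second mineral: 84.255 g Si in 498.627 g formula = 16.90 wt% Si.
25.94% − 16.90% gives a difference of 9.04 percentage points.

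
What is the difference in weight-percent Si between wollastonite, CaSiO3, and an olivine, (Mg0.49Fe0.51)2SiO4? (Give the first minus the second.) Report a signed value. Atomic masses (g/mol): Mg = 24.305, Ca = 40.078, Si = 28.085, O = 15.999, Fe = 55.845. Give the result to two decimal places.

Si in CaSiO3: molar mass 116.160 g/mol; 1×28.085 = 28.085 g → 24.18 wt%.
Si in (Mg0.49Fe0.51)2SiO4: molar mass 172.862 g/mol; 1×28.085 = 28.085 g → 16.25 wt%.
Difference = 24.18 − 16.25 = 7.93 percentage points.

7.93 percentage points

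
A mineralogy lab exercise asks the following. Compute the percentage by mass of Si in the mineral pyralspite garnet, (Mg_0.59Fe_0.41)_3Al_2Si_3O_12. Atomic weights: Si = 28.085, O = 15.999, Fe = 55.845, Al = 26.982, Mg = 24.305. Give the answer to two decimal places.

Formula mass = 1.77·24.305 + 1.23·55.845 + 2·26.982 + 3·28.085 + 12·15.999 = 441.916 g/mol, of which 84.255 g is Si.
So Si makes up 84.255/441.916 = 0.1907 of the mass, i.e. 19.07%.

19.07 weight percent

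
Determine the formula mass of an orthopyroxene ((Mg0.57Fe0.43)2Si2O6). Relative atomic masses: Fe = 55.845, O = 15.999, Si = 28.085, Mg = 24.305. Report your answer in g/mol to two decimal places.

227.90 g/mol

M = 1.14*24.305 + 0.86*55.845 + 2*28.085 + 6*15.999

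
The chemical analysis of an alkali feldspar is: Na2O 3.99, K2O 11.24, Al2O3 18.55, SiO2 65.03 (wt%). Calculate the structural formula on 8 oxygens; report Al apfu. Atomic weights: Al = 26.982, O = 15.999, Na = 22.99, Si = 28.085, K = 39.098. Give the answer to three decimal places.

1.006 Al apfu

Na2O (M=61.979): mol = 0.06438; Na = 0.12876, O = 0.06438.
K2O (M=94.195): mol = 0.11933; K = 0.23866, O = 0.11933.
Al2O3 (M=101.961): mol = 0.18193; Al = 0.36386, O = 0.54579.
SiO2 (M=60.083): mol = 1.08234; Si = 1.08234, O = 2.16468.
ΣO = 2.89418; factor = 8/ΣO = 2.76417.
Al apfu = 0.36386 × 2.76417 = 1.006.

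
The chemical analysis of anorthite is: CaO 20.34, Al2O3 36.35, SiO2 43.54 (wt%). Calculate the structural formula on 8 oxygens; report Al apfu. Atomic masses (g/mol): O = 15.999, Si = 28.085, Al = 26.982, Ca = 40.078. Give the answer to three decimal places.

1.980 Al apfu

20.34 wt% CaO ÷ 56.077 g/mol = 0.36272 mol, giving 0.36272 Ca and 0.36272 O.
36.35 wt% Al2O3 ÷ 101.961 g/mol = 0.35651 mol, giving 0.71302 Al and 1.06953 O.
43.54 wt% SiO2 ÷ 60.083 g/mol = 0.72466 mol, giving 0.72466 Si and 1.44932 O.
Oxygen sums to 2.88157; scaling by 8/2.88157 = 2.77626 puts the formula on 8 O.
Al: 0.71302 × 2.77626 = 1.980 atoms per formula unit.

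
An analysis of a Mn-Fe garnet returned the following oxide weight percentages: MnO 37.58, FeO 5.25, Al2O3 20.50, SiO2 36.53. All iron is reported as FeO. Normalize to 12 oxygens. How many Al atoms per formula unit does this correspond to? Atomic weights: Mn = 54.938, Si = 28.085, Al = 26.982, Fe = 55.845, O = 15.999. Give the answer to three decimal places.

MnO: 37.58/70.937 = 0.52977 mol → 0.52977 mol Mn, 0.52977 mol O.
FeO: 5.25/71.844 = 0.07307 mol → 0.07307 mol Fe, 0.07307 mol O.
Al2O3: 20.50/101.961 = 0.20106 mol → 0.40212 mol Al, 0.60318 mol O.
SiO2: 36.53/60.083 = 0.60799 mol → 0.60799 mol Si, 1.21598 mol O.
Total oxygen = 2.42200 mol. Normalization factor = 12/2.42200 = 4.95458.
Al per 12 O = 0.40212 × 4.95458 = 1.992.

1.992 Al apfu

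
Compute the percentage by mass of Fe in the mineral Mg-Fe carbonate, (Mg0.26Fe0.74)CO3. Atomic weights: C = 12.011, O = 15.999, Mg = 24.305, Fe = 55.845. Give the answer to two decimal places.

Molar mass of (Mg0.26Fe0.74)CO3: 0.26*24.305 + 0.74*55.845 + 1*12.011 + 3*15.999 = 107.653 g/mol.
Mass of Fe per formula unit: 0.74 × 55.845 = 41.325 g.
Weight fraction Fe = 41.325 / 107.653 = 0.3839.

38.39 wt%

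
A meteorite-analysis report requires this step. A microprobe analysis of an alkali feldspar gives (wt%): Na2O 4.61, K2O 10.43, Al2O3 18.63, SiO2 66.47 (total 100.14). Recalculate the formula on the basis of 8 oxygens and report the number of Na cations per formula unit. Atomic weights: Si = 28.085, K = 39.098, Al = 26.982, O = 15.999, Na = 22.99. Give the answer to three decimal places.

4.61 wt% Na2O ÷ 61.979 g/mol = 0.07438 mol, giving 0.14876 Na and 0.07438 O.
10.43 wt% K2O ÷ 94.195 g/mol = 0.11073 mol, giving 0.22146 K and 0.11073 O.
18.63 wt% Al2O3 ÷ 101.961 g/mol = 0.18272 mol, giving 0.36544 Al and 0.54816 O.
66.47 wt% SiO2 ÷ 60.083 g/mol = 1.10630 mol, giving 1.10630 Si and 2.21260 O.
Oxygen sums to 2.94587; scaling by 8/2.94587 = 2.71567 puts the formula on 8 O.
Na: 0.14876 × 2.71567 = 0.404 atoms per formula unit.

0.404 Na apfu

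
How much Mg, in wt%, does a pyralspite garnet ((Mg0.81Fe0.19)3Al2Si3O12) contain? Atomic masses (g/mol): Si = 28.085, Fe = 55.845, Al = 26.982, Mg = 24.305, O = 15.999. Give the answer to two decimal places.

14.03 wt%

M((Mg0.81Fe0.19)3Al2Si3O12) = 421.100 g/mol.
Mg contributes 2.43 × 24.305 = 59.061 g per mole.
59.061/421.100 = 0.1403 → 14.03%.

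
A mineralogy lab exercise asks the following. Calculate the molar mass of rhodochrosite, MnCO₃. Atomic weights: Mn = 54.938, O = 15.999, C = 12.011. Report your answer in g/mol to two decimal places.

The formula mass is the sum 1*54.938 + 1*12.011 + 3*15.999.

114.95 g/mol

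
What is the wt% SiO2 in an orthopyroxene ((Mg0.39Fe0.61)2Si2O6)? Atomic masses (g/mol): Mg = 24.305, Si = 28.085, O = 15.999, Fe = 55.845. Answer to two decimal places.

M((Mg0.39Fe0.61)2Si2O6) = 239.253 g/mol; M(SiO2) = 60.083 g/mol.
Moles SiO2 per formula unit = 2 Si ÷ 1 = 2.0000.
SiO2 fraction = (2.0000 × 60.083) / 239.253 = 120.166/239.253 = 0.5023.

50.23 wt%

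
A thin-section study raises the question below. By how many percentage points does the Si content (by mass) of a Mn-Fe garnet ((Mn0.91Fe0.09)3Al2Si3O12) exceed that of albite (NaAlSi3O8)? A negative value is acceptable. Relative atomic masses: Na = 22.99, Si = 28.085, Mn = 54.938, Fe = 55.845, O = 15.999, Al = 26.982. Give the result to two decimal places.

-15.12 percentage points

M((Mn0.91Fe0.09)3Al2Si3O12) = 495.266 g/mol, so wt% Si = 84.255/495.266 × 100 = 17.01%.
M(NaAlSi3O8) = 262.219 g/mol, so wt% Si = 84.255/262.219 × 100 = 32.13%.
17.01 − 32.13 = -15.12 pp.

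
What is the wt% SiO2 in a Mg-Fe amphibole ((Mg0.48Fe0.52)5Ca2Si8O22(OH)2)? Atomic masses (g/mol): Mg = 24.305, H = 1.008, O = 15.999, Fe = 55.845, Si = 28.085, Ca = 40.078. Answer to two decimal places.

53.74 wt%

Formula mass = 894.357 g/mol.
8 Si → 8.0000 mol SiO2 per formula unit; M(SiO2) = 60.083, so SiO2 mass = 480.664 g.
480.664/894.357 × 100 = 53.74 wt%.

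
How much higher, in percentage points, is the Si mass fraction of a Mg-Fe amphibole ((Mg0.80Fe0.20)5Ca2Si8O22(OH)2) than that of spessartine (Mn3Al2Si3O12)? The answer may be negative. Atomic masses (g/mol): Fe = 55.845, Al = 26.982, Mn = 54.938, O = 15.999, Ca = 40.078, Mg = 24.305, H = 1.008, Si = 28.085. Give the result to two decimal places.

9.60 percentage points

M((Mg0.80Fe0.20)5Ca2Si8O22(OH)2) = 843.893 g/mol, so wt% Si = 224.680/843.893 × 100 = 26.62%.
M(Mn3Al2Si3O12) = 495.021 g/mol, so wt% Si = 84.255/495.021 × 100 = 17.02%.
26.62 − 17.02 = 9.60 pp.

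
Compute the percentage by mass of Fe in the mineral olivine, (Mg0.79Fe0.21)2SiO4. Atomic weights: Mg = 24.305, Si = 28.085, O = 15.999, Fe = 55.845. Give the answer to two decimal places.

Formula mass = 1.58*24.305 + 0.42*55.845 + 1*28.085 + 4*15.999 = 153.938 g/mol, of which 23.455 g is Fe.
So Fe makes up 23.455/153.938 = 0.1524 of the mass, i.e. 15.24%.

15.24 weight percent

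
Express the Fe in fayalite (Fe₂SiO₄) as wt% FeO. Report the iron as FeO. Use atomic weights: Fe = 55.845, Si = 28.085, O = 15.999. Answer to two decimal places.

70.51 wt%

Molar mass of Fe₂SiO₄ = 2*55.845 + 1*28.085 + 4*15.999 = 203.771 g/mol.
Each formula unit contains 2 Fe, equivalent to 2/1 = 2.0000 mol FeO.
M(FeO) = 1×55.845 + 1×15.999 = 71.844 g/mol.
Mass of FeO per formula unit = 2.0000 × 71.844 = 143.688 g.
FeO wt% = 143.688 / 203.771 × 100 = 70.51%.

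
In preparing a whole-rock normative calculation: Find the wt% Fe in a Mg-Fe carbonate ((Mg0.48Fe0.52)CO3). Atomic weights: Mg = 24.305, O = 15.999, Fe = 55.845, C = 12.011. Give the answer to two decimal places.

28.83 mass %

M((Mg0.48Fe0.52)CO3) = 100.714 g/mol.
Fe contributes 0.52 × 55.845 = 29.039 g per mole.
29.039/100.714 = 0.2883 → 28.83%.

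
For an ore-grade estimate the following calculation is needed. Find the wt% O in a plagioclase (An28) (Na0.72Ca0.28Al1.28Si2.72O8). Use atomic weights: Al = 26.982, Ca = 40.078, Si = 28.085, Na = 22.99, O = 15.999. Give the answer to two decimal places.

47.99 wt%

M(Na0.72Ca0.28Al1.28Si2.72O8) = 266.695 g/mol.
O contributes 8 × 15.999 = 127.992 g per mole.
127.992/266.695 = 0.4799 → 47.99%.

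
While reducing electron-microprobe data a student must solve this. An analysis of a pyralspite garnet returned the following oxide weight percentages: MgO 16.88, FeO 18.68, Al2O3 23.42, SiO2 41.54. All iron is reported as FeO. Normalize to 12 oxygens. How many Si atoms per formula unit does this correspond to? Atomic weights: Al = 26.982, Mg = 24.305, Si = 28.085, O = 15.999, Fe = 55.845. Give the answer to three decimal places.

MgO (M=40.304): mol = 0.41882; Mg = 0.41882, O = 0.41882.
FeO (M=71.844): mol = 0.26001; Fe = 0.26001, O = 0.26001.
Al2O3 (M=101.961): mol = 0.22970; Al = 0.45940, O = 0.68910.
SiO2 (M=60.083): mol = 0.69138; Si = 0.69138, O = 1.38276.
ΣO = 2.75069; factor = 12/ΣO = 4.36254.
Si apfu = 0.69138 × 4.36254 = 3.016.

3.016 Si apfu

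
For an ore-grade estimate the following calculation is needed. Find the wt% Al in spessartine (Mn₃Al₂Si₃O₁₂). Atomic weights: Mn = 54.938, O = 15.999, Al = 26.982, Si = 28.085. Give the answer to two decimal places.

Molar mass of Mn₃Al₂Si₃O₁₂: 3*54.938 + 2*26.982 + 3*28.085 + 12*15.999 = 495.021 g/mol.
Mass of Al per formula unit: 2 × 26.982 = 53.964 g.
Weight fraction Al = 53.964 / 495.021 = 0.1090.

10.90 mass %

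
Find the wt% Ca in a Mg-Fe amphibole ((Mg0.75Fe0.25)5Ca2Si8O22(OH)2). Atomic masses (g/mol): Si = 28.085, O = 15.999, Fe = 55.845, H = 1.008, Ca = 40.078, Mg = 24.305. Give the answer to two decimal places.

9.41 weight percent

Formula mass = 3.75*24.305 + 1.25*55.845 + 2*40.078 + 8*28.085 + 24*15.999 + 2*1.008 = 851.778 g/mol, of which 80.156 g is Ca.
So Ca makes up 80.156/851.778 = 0.0941 of the mass, i.e. 9.41%.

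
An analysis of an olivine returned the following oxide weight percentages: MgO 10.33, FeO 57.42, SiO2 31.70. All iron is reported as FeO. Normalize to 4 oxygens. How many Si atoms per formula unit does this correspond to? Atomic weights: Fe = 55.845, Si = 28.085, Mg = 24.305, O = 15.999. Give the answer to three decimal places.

1.000 Si apfu

MgO (M=40.304): mol = 0.25630; Mg = 0.25630, O = 0.25630.
FeO (M=71.844): mol = 0.79923; Fe = 0.79923, O = 0.79923.
SiO2 (M=60.083): mol = 0.52760; Si = 0.52760, O = 1.05520.
ΣO = 2.11073; factor = 4/ΣO = 1.89508.
Si apfu = 0.52760 × 1.89508 = 1.000.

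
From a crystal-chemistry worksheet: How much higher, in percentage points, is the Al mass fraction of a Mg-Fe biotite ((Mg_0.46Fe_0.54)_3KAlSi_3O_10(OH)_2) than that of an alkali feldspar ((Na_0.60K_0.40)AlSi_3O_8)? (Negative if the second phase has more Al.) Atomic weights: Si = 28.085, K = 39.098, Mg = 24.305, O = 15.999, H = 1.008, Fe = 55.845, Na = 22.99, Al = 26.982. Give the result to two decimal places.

First mineral: 26.982 g Al in 468.349 g formula = 5.76 wt% Al.
Second mineral: 26.982 g Al in 268.662 g formula = 10.04 wt% Al.
5.76% − 10.04% gives a difference of -4.28 percentage points.

-4.28 percentage points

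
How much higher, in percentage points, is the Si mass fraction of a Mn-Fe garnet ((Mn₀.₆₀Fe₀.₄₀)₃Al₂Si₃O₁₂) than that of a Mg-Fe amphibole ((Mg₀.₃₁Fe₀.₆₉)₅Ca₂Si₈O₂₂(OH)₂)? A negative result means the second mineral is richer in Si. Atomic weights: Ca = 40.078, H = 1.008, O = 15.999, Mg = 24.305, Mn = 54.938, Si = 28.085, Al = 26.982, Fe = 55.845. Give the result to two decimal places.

M((Mn₀.₆₀Fe₀.₄₀)₃Al₂Si₃O₁₂) = 496.109 g/mol, so wt% Si = 84.255/496.109 × 100 = 16.98%.
M((Mg₀.₃₁Fe₀.₆₉)₅Ca₂Si₈O₂₂(OH)₂) = 921.166 g/mol, so wt% Si = 224.680/921.166 × 100 = 24.39%.
16.98 − 24.39 = -7.41 pp.

-7.41 percentage points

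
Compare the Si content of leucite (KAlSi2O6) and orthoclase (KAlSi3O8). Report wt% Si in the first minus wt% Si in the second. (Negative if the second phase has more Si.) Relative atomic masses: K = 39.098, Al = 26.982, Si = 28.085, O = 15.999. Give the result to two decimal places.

First mineral: 56.170 g Si in 218.244 g formula = 25.74 wt% Si.
Second mineral: 84.255 g Si in 278.327 g formula = 30.27 wt% Si.
25.74% − 30.27% gives a difference of -4.53 percentage points.

-4.53 percentage points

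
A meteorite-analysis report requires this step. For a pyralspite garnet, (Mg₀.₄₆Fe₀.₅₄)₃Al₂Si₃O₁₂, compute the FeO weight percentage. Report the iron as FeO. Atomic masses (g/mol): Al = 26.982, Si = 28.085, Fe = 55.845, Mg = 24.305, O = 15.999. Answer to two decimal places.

25.62 wt%

Formula mass = 454.217 g/mol.
1.62 Fe → 1.6200 mol FeO per formula unit; M(FeO) = 71.844, so FeO mass = 116.387 g.
116.387/454.217 × 100 = 25.62 wt%.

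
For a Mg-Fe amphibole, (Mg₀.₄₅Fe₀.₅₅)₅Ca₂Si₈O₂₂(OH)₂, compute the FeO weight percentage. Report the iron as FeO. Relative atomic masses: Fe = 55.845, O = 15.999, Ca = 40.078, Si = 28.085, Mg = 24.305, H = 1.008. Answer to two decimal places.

21.97 wt%

Molar mass of (Mg₀.₄₅Fe₀.₅₅)₅Ca₂Si₈O₂₂(OH)₂ = 2.25×24.305 + 2.75×55.845 + 2×40.078 + 8×28.085 + 24×15.999 + 2×1.008 = 899.088 g/mol.
Each formula unit contains 2.75 Fe, equivalent to 2.75/1 = 2.7500 mol FeO.
M(FeO) = 1×55.845 + 1×15.999 = 71.844 g/mol.
Mass of FeO per formula unit = 2.7500 × 71.844 = 197.571 g.
FeO wt% = 197.571 / 899.088 × 100 = 21.97%.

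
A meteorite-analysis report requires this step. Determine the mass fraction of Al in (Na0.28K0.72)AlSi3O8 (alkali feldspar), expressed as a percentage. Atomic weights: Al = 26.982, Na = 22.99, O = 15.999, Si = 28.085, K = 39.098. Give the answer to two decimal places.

9.85 weight percent

Formula mass = 0.28*22.99 + 0.72*39.098 + 1*26.982 + 3*28.085 + 8*15.999 = 273.817 g/mol, of which 26.982 g is Al.
So Al makes up 26.982/273.817 = 0.0985 of the mass, i.e. 9.85%.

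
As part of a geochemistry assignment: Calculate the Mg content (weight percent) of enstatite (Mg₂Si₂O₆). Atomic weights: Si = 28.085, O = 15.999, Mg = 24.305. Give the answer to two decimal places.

M(Mg₂Si₂O₆) = 200.774 g/mol.
Mg contributes 2 × 24.305 = 48.610 g per mole.
48.610/200.774 = 0.2421 → 24.21%.

24.21 weight percent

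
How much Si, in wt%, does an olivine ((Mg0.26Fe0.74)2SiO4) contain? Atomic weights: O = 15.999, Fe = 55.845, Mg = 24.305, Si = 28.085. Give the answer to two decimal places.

14.99 wt%

M((Mg0.26Fe0.74)2SiO4) = 187.370 g/mol.
Si contributes 1 × 28.085 = 28.085 g per mole.
28.085/187.370 = 0.1499 → 14.99%.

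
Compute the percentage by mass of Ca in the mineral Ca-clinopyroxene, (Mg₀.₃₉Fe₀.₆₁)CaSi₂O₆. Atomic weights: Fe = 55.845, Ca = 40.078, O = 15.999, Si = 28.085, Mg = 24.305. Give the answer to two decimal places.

17.00 mass %

M((Mg₀.₃₉Fe₀.₆₁)CaSi₂O₆) = 235.786 g/mol.
Ca contributes 1 × 40.078 = 40.078 g per mole.
40.078/235.786 = 0.1700 → 17.00%.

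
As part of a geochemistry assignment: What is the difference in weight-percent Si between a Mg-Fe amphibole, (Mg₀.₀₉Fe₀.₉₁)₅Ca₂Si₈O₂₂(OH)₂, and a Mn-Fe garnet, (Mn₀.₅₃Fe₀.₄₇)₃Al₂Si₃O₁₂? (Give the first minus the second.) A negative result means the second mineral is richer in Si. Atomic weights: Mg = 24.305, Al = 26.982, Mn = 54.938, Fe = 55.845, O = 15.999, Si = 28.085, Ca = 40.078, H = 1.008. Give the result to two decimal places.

6.53 percentage points

Si in (Mg₀.₀₉Fe₀.₉₁)₅Ca₂Si₈O₂₂(OH)₂: molar mass 955.860 g/mol; 8×28.085 = 224.680 g → 23.51 wt%.
Si in (Mn₀.₅₃Fe₀.₄₇)₃Al₂Si₃O₁₂: molar mass 496.300 g/mol; 3×28.085 = 84.255 g → 16.98 wt%.
Difference = 23.51 − 16.98 = 6.53 percentage points.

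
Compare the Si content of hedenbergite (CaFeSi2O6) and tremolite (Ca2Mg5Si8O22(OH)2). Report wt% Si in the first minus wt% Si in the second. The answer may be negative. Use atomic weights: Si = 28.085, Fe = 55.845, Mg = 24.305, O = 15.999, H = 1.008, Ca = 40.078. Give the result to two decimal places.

First mineral: 56.170 g Si in 248.087 g formula = 22.64 wt% Si.
Second mineral: 224.680 g Si in 812.353 g formula = 27.66 wt% Si.
22.64% − 27.66% gives a difference of -5.02 percentage points.

-5.02 percentage points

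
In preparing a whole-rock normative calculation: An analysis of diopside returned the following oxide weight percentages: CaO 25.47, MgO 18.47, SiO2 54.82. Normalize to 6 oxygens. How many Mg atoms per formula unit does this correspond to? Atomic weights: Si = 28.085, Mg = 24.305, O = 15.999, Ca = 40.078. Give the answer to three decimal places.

1.005 Mg apfu

CaO: 25.47/56.077 = 0.45420 mol → 0.45420 mol Ca, 0.45420 mol O.
MgO: 18.47/40.304 = 0.45827 mol → 0.45827 mol Mg, 0.45827 mol O.
SiO2: 54.82/60.083 = 0.91240 mol → 0.91240 mol Si, 1.82480 mol O.
Total oxygen = 2.73727 mol. Normalization factor = 6/2.73727 = 2.19196.
Mg per 6 O = 0.45827 × 2.19196 = 1.005.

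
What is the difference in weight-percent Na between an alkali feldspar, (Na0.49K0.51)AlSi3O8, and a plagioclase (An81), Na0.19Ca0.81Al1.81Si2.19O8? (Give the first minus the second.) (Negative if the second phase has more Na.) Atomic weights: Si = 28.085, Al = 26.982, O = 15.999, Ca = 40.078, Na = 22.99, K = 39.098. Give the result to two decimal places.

2.58 percentage points

M((Na0.49K0.51)AlSi3O8) = 270.434 g/mol, so wt% Na = 11.265/270.434 × 100 = 4.17%.
M(Na0.19Ca0.81Al1.81Si2.19O8) = 275.167 g/mol, so wt% Na = 4.368/275.167 × 100 = 1.59%.
4.17 − 1.59 = 2.58 pp.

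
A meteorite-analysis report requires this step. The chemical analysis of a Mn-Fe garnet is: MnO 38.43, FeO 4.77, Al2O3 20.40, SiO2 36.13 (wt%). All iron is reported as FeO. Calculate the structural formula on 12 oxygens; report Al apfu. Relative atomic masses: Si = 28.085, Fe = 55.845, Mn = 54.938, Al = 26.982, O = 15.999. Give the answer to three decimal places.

1.992 Al apfu

MnO: 38.43/70.937 = 0.54175 mol → 0.54175 mol Mn, 0.54175 mol O.
FeO: 4.77/71.844 = 0.06639 mol → 0.06639 mol Fe, 0.06639 mol O.
Al2O3: 20.40/101.961 = 0.20008 mol → 0.40016 mol Al, 0.60024 mol O.
SiO2: 36.13/60.083 = 0.60133 mol → 0.60133 mol Si, 1.20266 mol O.
Total oxygen = 2.41104 mol. Normalization factor = 12/2.41104 = 4.97711.
Al per 12 O = 0.40016 × 4.97711 = 1.992.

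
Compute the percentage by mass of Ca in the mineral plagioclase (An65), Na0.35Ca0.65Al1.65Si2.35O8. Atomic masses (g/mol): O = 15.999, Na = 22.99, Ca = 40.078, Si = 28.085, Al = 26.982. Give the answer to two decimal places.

9.56 weight percent

Formula mass = 0.35*22.99 + 0.65*40.078 + 1.65*26.982 + 2.35*28.085 + 8*15.999 = 272.609 g/mol, of which 26.051 g is Ca.
So Ca makes up 26.051/272.609 = 0.0956 of the mass, i.e. 9.56%.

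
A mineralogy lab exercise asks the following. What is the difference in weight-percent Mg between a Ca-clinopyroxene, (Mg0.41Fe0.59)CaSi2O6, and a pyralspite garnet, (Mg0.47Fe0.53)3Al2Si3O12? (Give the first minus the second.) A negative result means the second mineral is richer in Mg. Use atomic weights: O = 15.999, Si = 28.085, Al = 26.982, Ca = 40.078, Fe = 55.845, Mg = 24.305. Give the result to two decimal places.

Mg in (Mg0.41Fe0.59)CaSi2O6: molar mass 235.156 g/mol; 0.41×24.305 = 9.965 g → 4.24 wt%.
Mg in (Mg0.47Fe0.53)3Al2Si3O12: molar mass 453.271 g/mol; 1.41×24.305 = 34.270 g → 7.56 wt%.
Difference = 4.24 − 7.56 = -3.32 percentage points.

-3.32 percentage points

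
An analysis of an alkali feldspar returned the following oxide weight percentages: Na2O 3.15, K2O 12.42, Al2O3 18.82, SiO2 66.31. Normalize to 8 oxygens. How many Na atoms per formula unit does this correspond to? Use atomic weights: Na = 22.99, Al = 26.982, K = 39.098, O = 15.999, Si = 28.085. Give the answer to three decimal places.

Na2O: 3.15/61.979 = 0.05082 mol → 0.10164 mol Na, 0.05082 mol O.
K2O: 12.42/94.195 = 0.13185 mol → 0.26370 mol K, 0.13185 mol O.
Al2O3: 18.82/101.961 = 0.18458 mol → 0.36916 mol Al, 0.55374 mol O.
SiO2: 66.31/60.083 = 1.10364 mol → 1.10364 mol Si, 2.20728 mol O.
Total oxygen = 2.94369 mol. Normalization factor = 8/2.94369 = 2.71768.
Na per 8 O = 0.10164 × 2.71768 = 0.276.

0.276 Na apfu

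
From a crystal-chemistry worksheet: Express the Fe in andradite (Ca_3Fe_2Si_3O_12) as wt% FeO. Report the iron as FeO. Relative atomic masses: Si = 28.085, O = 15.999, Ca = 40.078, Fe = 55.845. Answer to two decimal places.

28.28 wt%

M(Ca_3Fe_2Si_3O_12) = 508.167 g/mol; M(FeO) = 71.844 g/mol.
Moles FeO per formula unit = 2 Fe ÷ 1 = 2.0000.
FeO fraction = (2.0000 × 71.844) / 508.167 = 143.688/508.167 = 0.2828.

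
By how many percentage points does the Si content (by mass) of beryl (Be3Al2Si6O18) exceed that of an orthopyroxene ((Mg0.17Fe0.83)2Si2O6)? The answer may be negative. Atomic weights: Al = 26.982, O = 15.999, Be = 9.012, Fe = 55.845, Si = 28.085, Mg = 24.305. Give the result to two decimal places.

9.16 percentage points

First mineral: 168.510 g Si in 537.492 g formula = 31.35 wt% Si.
Second mineral: 56.170 g Si in 253.130 g formula = 22.19 wt% Si.
31.35% − 22.19% gives a difference of 9.16 percentage points.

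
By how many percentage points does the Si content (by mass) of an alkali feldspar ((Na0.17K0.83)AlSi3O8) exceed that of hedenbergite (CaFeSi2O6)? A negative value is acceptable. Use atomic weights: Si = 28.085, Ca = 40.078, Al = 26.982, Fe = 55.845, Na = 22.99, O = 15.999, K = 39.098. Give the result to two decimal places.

First mineral: 84.255 g Si in 275.589 g formula = 30.57 wt% Si.
Second mineral: 56.170 g Si in 248.087 g formula = 22.64 wt% Si.
30.57% − 22.64% gives a difference of 7.93 percentage points.

7.93 percentage points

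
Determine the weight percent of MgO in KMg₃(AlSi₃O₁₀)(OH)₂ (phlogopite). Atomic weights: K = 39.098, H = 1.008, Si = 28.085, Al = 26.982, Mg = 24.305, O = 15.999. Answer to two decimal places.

Molar mass of KMg₃(AlSi₃O₁₀)(OH)₂ = 1·39.098 + 3·24.305 + 1·26.982 + 3·28.085 + 12·15.999 + 2·1.008 = 417.254 g/mol.
Each formula unit contains 3 Mg, equivalent to 3/1 = 3.0000 mol MgO.
M(MgO) = 1×24.305 + 1×15.999 = 40.304 g/mol.
Mass of MgO per formula unit = 3.0000 × 40.304 = 120.912 g.
MgO wt% = 120.912 / 417.254 × 100 = 28.98%.

28.98 wt%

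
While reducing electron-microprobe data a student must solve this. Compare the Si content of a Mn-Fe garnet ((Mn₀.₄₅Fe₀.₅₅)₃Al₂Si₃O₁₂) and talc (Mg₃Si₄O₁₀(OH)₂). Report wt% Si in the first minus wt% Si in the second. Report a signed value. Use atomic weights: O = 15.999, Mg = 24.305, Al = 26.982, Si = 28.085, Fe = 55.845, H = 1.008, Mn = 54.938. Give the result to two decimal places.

-12.65 percentage points

M((Mn₀.₄₅Fe₀.₅₅)₃Al₂Si₃O₁₂) = 496.518 g/mol, so wt% Si = 84.255/496.518 × 100 = 16.97%.
M(Mg₃Si₄O₁₀(OH)₂) = 379.259 g/mol, so wt% Si = 112.340/379.259 × 100 = 29.62%.
16.97 − 29.62 = -12.65 pp.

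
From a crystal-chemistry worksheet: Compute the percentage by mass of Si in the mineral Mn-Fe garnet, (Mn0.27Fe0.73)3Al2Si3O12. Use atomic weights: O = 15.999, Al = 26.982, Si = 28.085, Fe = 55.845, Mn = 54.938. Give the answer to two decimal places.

16.95 weight percent

M((Mn0.27Fe0.73)3Al2Si3O12) = 497.007 g/mol.
Si contributes 3 × 28.085 = 84.255 g per mole.
84.255/497.007 = 0.1695 → 16.95%.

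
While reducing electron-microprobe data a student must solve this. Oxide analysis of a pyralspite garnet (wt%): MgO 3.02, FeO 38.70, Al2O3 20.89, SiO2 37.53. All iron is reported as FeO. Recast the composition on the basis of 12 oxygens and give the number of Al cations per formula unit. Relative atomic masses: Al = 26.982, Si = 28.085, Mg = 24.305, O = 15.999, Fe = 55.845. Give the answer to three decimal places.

3.02 wt% MgO ÷ 40.304 g/mol = 0.07493 mol, giving 0.07493 Mg and 0.07493 O.
38.70 wt% FeO ÷ 71.844 g/mol = 0.53867 mol, giving 0.53867 Fe and 0.53867 O.
20.89 wt% Al2O3 ÷ 101.961 g/mol = 0.20488 mol, giving 0.40976 Al and 0.61464 O.
37.53 wt% SiO2 ÷ 60.083 g/mol = 0.62464 mol, giving 0.62464 Si and 1.24928 O.
Oxygen sums to 2.47752; scaling by 12/2.47752 = 4.84355 puts the formula on 12 O.
Al: 0.40976 × 4.84355 = 1.985 atoms per formula unit.

1.985 Al apfu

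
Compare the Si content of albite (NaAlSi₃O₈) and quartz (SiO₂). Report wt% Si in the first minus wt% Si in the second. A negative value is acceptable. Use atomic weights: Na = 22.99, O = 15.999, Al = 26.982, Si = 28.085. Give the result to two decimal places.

-14.61 percentage points

Si in NaAlSi₃O₈: molar mass 262.219 g/mol; 3×28.085 = 84.255 g → 32.13 wt%.
Si in SiO₂: molar mass 60.083 g/mol; 1×28.085 = 28.085 g → 46.74 wt%.
Difference = 32.13 − 46.74 = -14.61 percentage points.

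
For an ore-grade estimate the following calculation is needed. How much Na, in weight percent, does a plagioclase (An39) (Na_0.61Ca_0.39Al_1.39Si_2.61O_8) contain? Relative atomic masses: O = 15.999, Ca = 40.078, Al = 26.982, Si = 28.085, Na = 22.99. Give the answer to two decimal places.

5.22 weight percent

M(Na_0.61Ca_0.39Al_1.39Si_2.61O_8) = 268.453 g/mol.
Na contributes 0.61 × 22.99 = 14.024 g per mole.
14.024/268.453 = 0.0522 → 5.22%.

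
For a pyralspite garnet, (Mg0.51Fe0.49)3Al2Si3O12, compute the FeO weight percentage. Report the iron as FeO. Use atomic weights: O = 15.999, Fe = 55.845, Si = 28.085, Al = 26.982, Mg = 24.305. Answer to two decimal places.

Molar mass of (Mg0.51Fe0.49)3Al2Si3O12 = 1.53*24.305 + 1.47*55.845 + 2*26.982 + 3*28.085 + 12*15.999 = 449.486 g/mol.
Each formula unit contains 1.47 Fe, equivalent to 1.47/1 = 1.4700 mol FeO.
M(FeO) = 1×55.845 + 1×15.999 = 71.844 g/mol.
Mass of FeO per formula unit = 1.4700 × 71.844 = 105.611 g.
FeO wt% = 105.611 / 449.486 × 100 = 23.50%.

23.50 wt%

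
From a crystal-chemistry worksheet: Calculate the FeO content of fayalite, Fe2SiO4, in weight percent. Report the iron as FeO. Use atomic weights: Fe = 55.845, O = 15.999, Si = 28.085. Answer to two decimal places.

Molar mass of Fe2SiO4 = 2*55.845 + 1*28.085 + 4*15.999 = 203.771 g/mol.
Each formula unit contains 2 Fe, equivalent to 2/1 = 2.0000 mol FeO.
M(FeO) = 1×55.845 + 1×15.999 = 71.844 g/mol.
Mass of FeO per formula unit = 2.0000 × 71.844 = 143.688 g.
FeO wt% = 143.688 / 203.771 × 100 = 70.51%.

70.51 wt%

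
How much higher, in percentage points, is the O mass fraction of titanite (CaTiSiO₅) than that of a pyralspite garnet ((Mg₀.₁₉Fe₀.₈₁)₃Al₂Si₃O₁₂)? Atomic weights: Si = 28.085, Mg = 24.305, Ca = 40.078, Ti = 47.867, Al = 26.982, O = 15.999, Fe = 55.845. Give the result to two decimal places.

0.79 percentage points

M(CaTiSiO₅) = 196.025 g/mol, so wt% O = 79.995/196.025 × 100 = 40.81%.
M((Mg₀.₁₉Fe₀.₈₁)₃Al₂Si₃O₁₂) = 479.764 g/mol, so wt% O = 191.988/479.764 × 100 = 40.02%.
40.81 − 40.02 = 0.79 pp.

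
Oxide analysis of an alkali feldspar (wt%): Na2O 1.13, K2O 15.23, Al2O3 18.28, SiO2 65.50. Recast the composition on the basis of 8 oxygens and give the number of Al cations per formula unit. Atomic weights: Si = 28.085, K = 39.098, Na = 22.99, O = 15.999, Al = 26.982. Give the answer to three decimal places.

Na2O (M=61.979): mol = 0.01823; Na = 0.03646, O = 0.01823.
K2O (M=94.195): mol = 0.16169; K = 0.32338, O = 0.16169.
Al2O3 (M=101.961): mol = 0.17928; Al = 0.35856, O = 0.53784.
SiO2 (M=60.083): mol = 1.09016; Si = 1.09016, O = 2.18032.
ΣO = 2.89808; factor = 8/ΣO = 2.76045.
Al apfu = 0.35856 × 2.76045 = 0.990.

0.990 Al apfu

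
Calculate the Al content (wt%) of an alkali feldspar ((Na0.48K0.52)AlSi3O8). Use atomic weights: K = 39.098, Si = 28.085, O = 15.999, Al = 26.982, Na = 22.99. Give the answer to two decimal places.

9.97 wt%

Formula mass = 0.48*22.99 + 0.52*39.098 + 1*26.982 + 3*28.085 + 8*15.999 = 270.595 g/mol, of which 26.982 g is Al.
So Al makes up 26.982/270.595 = 0.0997 of the mass, i.e. 9.97%.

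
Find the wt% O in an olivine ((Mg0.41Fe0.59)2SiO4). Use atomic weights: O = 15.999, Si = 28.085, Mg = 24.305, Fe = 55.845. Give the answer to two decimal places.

Formula mass = 0.82·24.305 + 1.18·55.845 + 1·28.085 + 4·15.999 = 177.908 g/mol, of which 63.996 g is O.
So O makes up 63.996/177.908 = 0.3597 of the mass, i.e. 35.97%.

35.97 wt%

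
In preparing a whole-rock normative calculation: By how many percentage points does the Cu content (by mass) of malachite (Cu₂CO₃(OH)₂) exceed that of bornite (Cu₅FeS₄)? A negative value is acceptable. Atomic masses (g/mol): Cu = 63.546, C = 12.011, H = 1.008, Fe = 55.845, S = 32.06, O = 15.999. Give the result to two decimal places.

M(Cu₂CO₃(OH)₂) = 221.114 g/mol, so wt% Cu = 127.092/221.114 × 100 = 57.48%.
M(Cu₅FeS₄) = 501.815 g/mol, so wt% Cu = 317.730/501.815 × 100 = 63.32%.
57.48 − 63.32 = -5.84 pp.

-5.84 percentage points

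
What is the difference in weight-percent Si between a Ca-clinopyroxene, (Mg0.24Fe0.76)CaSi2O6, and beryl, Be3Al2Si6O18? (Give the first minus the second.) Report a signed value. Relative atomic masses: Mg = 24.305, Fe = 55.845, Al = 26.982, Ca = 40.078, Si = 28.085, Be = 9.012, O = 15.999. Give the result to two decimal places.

M((Mg0.24Fe0.76)CaSi2O6) = 240.517 g/mol, so wt% Si = 56.170/240.517 × 100 = 23.35%.
M(Be3Al2Si6O18) = 537.492 g/mol, so wt% Si = 168.510/537.492 × 100 = 31.35%.
23.35 − 31.35 = -8.00 pp.

-8.00 percentage points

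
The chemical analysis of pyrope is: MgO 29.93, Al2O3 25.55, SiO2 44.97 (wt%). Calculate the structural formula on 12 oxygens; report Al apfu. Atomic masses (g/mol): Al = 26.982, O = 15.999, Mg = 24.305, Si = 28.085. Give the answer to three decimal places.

MgO: 29.93/40.304 = 0.74261 mol → 0.74261 mol Mg, 0.74261 mol O.
Al2O3: 25.55/101.961 = 0.25059 mol → 0.50118 mol Al, 0.75177 mol O.
SiO2: 44.97/60.083 = 0.74846 mol → 0.74846 mol Si, 1.49692 mol O.
Total oxygen = 2.99130 mol. Normalization factor = 12/2.99130 = 4.01163.
Al per 12 O = 0.50118 × 4.01163 = 2.011.

2.011 Al apfu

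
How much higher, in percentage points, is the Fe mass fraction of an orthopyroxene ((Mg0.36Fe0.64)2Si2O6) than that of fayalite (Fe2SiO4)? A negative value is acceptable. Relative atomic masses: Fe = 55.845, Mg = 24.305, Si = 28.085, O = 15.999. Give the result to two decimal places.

M((Mg0.36Fe0.64)2Si2O6) = 241.145 g/mol, so wt% Fe = 71.482/241.145 × 100 = 29.64%.
M(Fe2SiO4) = 203.771 g/mol, so wt% Fe = 111.690/203.771 × 100 = 54.81%.
29.64 − 54.81 = -25.17 pp.

-25.17 percentage points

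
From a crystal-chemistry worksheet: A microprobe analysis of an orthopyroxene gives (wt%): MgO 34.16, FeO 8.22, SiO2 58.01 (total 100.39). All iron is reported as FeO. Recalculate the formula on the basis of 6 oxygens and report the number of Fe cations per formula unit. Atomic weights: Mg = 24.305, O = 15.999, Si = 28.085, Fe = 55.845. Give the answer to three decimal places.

0.237 Fe apfu

34.16 wt% MgO ÷ 40.304 g/mol = 0.84756 mol, giving 0.84756 Mg and 0.84756 O.
8.22 wt% FeO ÷ 71.844 g/mol = 0.11441 mol, giving 0.11441 Fe and 0.11441 O.
58.01 wt% SiO2 ÷ 60.083 g/mol = 0.96550 mol, giving 0.96550 Si and 1.93100 O.
Oxygen sums to 2.89297; scaling by 6/2.89297 = 2.07399 puts the formula on 6 O.
Fe: 0.11441 × 2.07399 = 0.237 atoms per formula unit.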